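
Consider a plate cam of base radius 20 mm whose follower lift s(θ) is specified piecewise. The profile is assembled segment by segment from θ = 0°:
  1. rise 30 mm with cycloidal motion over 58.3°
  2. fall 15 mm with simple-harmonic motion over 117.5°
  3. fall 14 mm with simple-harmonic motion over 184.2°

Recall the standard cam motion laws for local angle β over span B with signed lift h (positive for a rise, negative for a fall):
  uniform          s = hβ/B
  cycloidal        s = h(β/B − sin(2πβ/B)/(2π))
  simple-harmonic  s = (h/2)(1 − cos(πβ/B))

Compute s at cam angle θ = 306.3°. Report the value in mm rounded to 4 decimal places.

seg 1 [0°–58.3°] cycloidal, h=30: full span → s += 30 → s = 30.0000
seg 2 [58.3°–175.8°] simple-harmonic, h=-15: full span → s += -15 → s = 15.0000
seg 3 [175.8°–360°] simple-harmonic, h=-14: θ=306.3° here. β=130.5, B=184.2. -14/2·(1 − cos(π·0.7085)) = -11.2637 → s = 3.7363

3.7363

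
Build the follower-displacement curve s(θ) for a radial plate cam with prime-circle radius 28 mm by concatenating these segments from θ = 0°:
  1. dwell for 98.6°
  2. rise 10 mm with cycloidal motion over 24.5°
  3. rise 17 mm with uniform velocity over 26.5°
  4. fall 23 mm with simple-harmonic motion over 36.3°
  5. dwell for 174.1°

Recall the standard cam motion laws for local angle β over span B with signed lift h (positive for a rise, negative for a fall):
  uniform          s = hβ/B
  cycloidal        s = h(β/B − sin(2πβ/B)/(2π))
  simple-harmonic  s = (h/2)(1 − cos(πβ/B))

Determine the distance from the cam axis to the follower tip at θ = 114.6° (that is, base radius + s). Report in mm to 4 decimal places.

seg 1 [0°–98.6°] dwell: s stays 0.0000
seg 2 [98.6°–123.1°] cycloidal, h=10: θ=114.6° here. β=16, B=24.5. 10·(0.6531 − sin(2π·0.6531)/(2π)) = 7.8360 → s = 7.8360
radial distance = base radius + s = 28 + 7.8360 = 35.8360

35.8360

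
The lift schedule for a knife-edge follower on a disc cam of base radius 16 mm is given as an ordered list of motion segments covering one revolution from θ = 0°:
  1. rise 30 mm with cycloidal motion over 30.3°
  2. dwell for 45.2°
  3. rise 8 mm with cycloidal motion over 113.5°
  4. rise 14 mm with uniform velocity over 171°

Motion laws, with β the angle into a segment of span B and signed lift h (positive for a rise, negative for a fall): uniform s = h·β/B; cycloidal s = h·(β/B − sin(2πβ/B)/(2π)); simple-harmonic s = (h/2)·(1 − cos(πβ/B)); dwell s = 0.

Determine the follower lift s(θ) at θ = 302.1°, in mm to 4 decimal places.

seg 1 [0°–30.3°] cycloidal, h=30: full span → s += 30 → s = 30.0000
seg 2 [30.3°–75.5°] dwell: s stays 30.0000
seg 3 [75.5°–189°] cycloidal, h=8: full span → s += 8 → s = 38.0000
seg 4 [189°–360°] uniform, h=14: θ=302.1° here. β=113.1, B=171. 14·113.1/171 = 9.2596 → s = 47.2596

47.2596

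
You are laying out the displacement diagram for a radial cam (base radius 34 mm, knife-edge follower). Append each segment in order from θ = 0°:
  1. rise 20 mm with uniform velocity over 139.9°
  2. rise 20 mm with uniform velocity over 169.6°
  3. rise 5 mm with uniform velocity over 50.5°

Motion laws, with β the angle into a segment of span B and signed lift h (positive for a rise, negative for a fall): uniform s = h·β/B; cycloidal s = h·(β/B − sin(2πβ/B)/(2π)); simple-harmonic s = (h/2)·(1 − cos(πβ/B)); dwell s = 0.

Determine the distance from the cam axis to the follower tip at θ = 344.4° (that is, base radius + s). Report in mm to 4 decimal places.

seg 1 [0°–139.9°] uniform, h=20: full span → s += 20 → s = 20.0000
seg 2 [139.9°–309.5°] uniform, h=20: full span → s += 20 → s = 40.0000
seg 3 [309.5°–360°] uniform, h=5: θ=344.4° here. β=34.9, B=50.5. 5·34.9/50.5 = 3.4554 → s = 43.4554
radial distance = base radius + s = 34 + 43.4554 = 77.4554

77.4554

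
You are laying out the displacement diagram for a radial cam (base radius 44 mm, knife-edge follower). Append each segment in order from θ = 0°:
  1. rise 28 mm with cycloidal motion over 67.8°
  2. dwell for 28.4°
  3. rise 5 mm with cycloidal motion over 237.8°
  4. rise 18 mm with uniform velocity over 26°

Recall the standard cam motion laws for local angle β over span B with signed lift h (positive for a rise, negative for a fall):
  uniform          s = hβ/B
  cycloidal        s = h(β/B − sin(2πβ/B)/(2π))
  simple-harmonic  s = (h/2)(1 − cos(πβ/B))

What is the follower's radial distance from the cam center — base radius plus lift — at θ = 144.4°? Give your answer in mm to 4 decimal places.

seg 1 [0°–67.8°] cycloidal, h=28: full span → s += 28 → s = 28.0000
seg 2 [67.8°–96.2°] dwell: s stays 28.0000
seg 3 [96.2°–334°] cycloidal, h=5: θ=144.4° here. β=48.2, B=237.8. 5·(0.2027 − sin(2π·0.2027)/(2π)) = 0.2526 → s = 28.2526
radial distance = base radius + s = 44 + 28.2526 = 72.2526

72.2526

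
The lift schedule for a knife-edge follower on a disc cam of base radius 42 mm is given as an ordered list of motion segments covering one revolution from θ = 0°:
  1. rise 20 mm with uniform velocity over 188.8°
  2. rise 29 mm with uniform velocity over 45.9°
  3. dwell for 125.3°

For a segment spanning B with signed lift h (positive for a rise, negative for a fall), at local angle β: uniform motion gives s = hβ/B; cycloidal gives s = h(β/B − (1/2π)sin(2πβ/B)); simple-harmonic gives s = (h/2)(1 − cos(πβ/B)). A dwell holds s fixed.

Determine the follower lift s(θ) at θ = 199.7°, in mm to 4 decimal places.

seg 1 [0°–188.8°] uniform, h=20: full span → s += 20 → s = 20.0000
seg 2 [188.8°–234.7°] uniform, h=29: θ=199.7° here. β=10.9, B=45.9. 29·10.9/45.9 = 6.8867 → s = 26.8867

26.8867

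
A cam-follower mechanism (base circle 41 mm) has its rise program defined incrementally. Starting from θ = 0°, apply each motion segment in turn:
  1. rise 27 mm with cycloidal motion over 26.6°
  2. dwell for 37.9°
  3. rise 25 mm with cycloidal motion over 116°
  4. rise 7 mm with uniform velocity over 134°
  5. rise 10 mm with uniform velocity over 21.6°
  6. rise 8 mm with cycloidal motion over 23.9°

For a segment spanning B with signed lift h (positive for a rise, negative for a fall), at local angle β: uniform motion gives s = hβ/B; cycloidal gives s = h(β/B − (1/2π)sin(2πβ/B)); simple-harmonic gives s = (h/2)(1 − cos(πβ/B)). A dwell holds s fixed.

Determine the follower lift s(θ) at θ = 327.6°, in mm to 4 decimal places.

seg 1 [0°–26.6°] cycloidal, h=27: full span → s += 27 → s = 27.0000
seg 2 [26.6°–64.5°] dwell: s stays 27.0000
seg 3 [64.5°–180.5°] cycloidal, h=25: full span → s += 25 → s = 52.0000
seg 4 [180.5°–314.5°] uniform, h=7: full span → s += 7 → s = 59.0000
seg 5 [314.5°–336.1°] uniform, h=10: θ=327.6° here. β=13.1, B=21.6. 10·13.1/21.6 = 6.0648 → s = 65.0648

65.0648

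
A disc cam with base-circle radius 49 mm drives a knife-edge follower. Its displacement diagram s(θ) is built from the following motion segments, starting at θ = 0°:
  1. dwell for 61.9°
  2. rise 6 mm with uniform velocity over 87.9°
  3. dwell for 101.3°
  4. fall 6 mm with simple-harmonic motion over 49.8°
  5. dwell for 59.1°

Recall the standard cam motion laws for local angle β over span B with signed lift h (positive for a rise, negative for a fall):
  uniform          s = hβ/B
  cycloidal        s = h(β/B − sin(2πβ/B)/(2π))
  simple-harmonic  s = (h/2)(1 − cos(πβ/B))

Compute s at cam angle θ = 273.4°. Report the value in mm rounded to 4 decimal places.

seg 1 [0°–61.9°] dwell: s stays 0.0000
seg 2 [61.9°–149.8°] uniform, h=6: full span → s += 6 → s = 6.0000
seg 3 [149.8°–251.1°] dwell: s stays 6.0000
seg 4 [251.1°–300.9°] simple-harmonic, h=-6: θ=273.4° here. β=22.3, B=49.8. -6/2·(1 − cos(π·0.4478)) = -2.5101 → s = 3.4899

3.4899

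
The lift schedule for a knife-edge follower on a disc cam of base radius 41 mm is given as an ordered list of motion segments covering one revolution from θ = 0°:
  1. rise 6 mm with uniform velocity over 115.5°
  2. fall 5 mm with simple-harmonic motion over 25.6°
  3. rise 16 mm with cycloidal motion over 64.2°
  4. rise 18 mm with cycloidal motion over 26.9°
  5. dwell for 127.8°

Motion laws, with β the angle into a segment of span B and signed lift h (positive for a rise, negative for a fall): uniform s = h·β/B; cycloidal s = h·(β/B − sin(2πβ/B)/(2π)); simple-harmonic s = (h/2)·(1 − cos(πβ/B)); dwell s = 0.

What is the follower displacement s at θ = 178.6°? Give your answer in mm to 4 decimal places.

seg 1 [0°–115.5°] uniform, h=6: full span → s += 6 → s = 6.0000
seg 2 [115.5°–141.1°] simple-harmonic, h=-5: full span → s += -5 → s = 1.0000
seg 3 [141.1°–205.3°] cycloidal, h=16: θ=178.6° here. β=37.5, B=64.2. 16·(0.5841 − sin(2π·0.5841)/(2π)) = 10.6298 → s = 11.6298

11.6298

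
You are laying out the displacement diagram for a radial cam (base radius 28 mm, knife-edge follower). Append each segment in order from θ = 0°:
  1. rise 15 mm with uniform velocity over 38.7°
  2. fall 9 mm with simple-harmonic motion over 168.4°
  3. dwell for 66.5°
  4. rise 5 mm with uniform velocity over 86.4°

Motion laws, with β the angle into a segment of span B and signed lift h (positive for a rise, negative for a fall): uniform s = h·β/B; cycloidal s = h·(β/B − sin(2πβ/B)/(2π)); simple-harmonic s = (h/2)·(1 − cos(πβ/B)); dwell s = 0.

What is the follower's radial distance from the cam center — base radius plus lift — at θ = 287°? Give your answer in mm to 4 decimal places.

seg 1 [0°–38.7°] uniform, h=15: full span → s += 15 → s = 15.0000
seg 2 [38.7°–207.1°] simple-harmonic, h=-9: full span → s += -9 → s = 6.0000
seg 3 [207.1°–273.6°] dwell: s stays 6.0000
seg 4 [273.6°–360°] uniform, h=5: θ=287° here. β=13.4, B=86.4. 5·13.4/86.4 = 0.7755 → s = 6.7755
radial distance = base radius + s = 28 + 6.7755 = 34.7755

34.7755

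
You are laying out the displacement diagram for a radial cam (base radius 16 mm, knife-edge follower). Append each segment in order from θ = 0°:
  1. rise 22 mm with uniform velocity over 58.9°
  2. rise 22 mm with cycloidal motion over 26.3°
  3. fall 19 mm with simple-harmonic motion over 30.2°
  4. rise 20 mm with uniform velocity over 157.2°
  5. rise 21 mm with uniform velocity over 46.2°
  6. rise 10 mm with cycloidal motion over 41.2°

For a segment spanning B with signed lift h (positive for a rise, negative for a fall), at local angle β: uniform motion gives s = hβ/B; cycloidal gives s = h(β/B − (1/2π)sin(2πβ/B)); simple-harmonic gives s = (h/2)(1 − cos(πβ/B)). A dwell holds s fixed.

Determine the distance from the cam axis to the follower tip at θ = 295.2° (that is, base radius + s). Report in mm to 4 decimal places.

seg 1 [0°–58.9°] uniform, h=22: full span → s += 22 → s = 22.0000
seg 2 [58.9°–85.2°] cycloidal, h=22: full span → s += 22 → s = 44.0000
seg 3 [85.2°–115.4°] simple-harmonic, h=-19: full span → s += -19 → s = 25.0000
seg 4 [115.4°–272.6°] uniform, h=20: full span → s += 20 → s = 45.0000
seg 5 [272.6°–318.8°] uniform, h=21: θ=295.2° here. β=22.6, B=46.2. 21·22.6/46.2 = 10.2727 → s = 55.2727
radial distance = base radius + s = 16 + 55.2727 = 71.2727

71.2727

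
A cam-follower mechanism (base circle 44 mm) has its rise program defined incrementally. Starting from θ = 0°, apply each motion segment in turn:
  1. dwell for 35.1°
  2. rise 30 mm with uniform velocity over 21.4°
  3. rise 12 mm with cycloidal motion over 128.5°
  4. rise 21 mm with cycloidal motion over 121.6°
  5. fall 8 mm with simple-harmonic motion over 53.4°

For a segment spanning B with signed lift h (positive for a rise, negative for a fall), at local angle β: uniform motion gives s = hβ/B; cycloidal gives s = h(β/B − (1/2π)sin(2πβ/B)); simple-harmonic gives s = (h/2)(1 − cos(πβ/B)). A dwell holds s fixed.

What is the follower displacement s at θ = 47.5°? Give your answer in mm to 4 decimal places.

seg 1 [0°–35.1°] dwell: s stays 0.0000
seg 2 [35.1°–56.5°] uniform, h=30: θ=47.5° here. β=12.4, B=21.4. 30·12.4/21.4 = 17.3832 → s = 17.3832

17.3832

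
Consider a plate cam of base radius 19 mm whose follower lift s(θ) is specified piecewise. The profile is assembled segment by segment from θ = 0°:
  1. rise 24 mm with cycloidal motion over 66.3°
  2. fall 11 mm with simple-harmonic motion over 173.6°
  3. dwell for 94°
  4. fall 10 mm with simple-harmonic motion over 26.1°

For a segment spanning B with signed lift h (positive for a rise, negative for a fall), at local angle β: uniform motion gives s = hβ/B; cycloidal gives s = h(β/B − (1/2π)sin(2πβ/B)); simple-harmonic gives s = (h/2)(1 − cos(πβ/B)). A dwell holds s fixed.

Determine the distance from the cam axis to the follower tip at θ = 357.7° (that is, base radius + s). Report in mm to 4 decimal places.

seg 1 [0°–66.3°] cycloidal, h=24: full span → s += 24 → s = 24.0000
seg 2 [66.3°–239.9°] simple-harmonic, h=-11: full span → s += -11 → s = 13.0000
seg 3 [239.9°–333.9°] dwell: s stays 13.0000
seg 4 [333.9°–360°] simple-harmonic, h=-10: θ=357.7° here. β=23.8, B=26.1. -10/2·(1 − cos(π·0.9119)) = -9.8096 → s = 3.1904
radial distance = base radius + s = 19 + 3.1904 = 22.1904

22.1904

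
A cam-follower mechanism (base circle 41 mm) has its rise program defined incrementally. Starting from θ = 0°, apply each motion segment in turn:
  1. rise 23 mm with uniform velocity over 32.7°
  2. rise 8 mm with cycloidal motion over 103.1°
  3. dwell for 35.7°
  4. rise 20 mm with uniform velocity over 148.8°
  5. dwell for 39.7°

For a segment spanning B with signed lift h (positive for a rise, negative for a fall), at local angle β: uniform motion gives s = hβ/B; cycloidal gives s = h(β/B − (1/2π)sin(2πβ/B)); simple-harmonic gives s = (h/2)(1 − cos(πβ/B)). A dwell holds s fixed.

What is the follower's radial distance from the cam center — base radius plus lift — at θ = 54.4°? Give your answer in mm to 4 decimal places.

seg 1 [0°–32.7°] uniform, h=23: full span → s += 23 → s = 23.0000
seg 2 [32.7°–135.8°] cycloidal, h=8: θ=54.4° here. β=21.7, B=103.1. 8·(0.2105 − sin(2π·0.2105)/(2π)) = 0.4496 → s = 23.4496
radial distance = base radius + s = 41 + 23.4496 = 64.4496

64.4496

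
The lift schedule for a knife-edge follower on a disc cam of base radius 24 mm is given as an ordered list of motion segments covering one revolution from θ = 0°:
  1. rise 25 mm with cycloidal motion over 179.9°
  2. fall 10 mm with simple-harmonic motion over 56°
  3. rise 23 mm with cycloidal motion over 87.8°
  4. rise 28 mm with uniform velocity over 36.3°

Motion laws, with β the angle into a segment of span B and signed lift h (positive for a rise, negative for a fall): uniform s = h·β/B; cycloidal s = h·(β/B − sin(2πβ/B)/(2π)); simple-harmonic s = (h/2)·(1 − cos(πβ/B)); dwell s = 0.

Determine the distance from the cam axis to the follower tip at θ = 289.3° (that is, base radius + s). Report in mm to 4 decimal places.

seg 1 [0°–179.9°] cycloidal, h=25: full span → s += 25 → s = 25.0000
seg 2 [179.9°–235.9°] simple-harmonic, h=-10: full span → s += -10 → s = 15.0000
seg 3 [235.9°–323.7°] cycloidal, h=23: θ=289.3° here. β=53.4, B=87.8. 23·(0.6082 − sin(2π·0.6082)/(2π)) = 16.2899 → s = 31.2899
radial distance = base radius + s = 24 + 31.2899 = 55.2899

55.2899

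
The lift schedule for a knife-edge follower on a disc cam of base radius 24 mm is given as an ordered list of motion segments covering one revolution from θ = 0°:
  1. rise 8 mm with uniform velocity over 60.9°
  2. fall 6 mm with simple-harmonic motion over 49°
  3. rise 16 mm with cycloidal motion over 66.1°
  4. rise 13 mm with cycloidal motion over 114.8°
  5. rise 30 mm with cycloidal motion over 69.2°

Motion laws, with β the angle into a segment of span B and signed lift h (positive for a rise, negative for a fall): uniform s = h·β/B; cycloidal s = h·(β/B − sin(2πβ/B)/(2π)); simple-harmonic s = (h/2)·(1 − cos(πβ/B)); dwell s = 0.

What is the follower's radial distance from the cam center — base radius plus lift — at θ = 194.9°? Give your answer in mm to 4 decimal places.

seg 1 [0°–60.9°] uniform, h=8: full span → s += 8 → s = 8.0000
seg 2 [60.9°–109.9°] simple-harmonic, h=-6: full span → s += -6 → s = 2.0000
seg 3 [109.9°–176°] cycloidal, h=16: full span → s += 16 → s = 18.0000
seg 4 [176°–290.8°] cycloidal, h=13: θ=194.9° here. β=18.9, B=114.8. 13·(0.1646 − sin(2π·0.1646)/(2π)) = 0.3618 → s = 18.3618
radial distance = base radius + s = 24 + 18.3618 = 42.3618

42.3618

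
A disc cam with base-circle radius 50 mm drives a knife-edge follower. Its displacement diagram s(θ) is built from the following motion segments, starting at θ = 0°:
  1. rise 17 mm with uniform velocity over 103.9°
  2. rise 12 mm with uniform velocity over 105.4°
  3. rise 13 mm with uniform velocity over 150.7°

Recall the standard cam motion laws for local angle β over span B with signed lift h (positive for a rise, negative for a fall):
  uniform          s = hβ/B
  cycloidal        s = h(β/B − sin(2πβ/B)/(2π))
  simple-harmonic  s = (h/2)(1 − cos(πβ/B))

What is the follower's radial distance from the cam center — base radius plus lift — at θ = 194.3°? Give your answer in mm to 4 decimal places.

seg 1 [0°–103.9°] uniform, h=17: full span → s += 17 → s = 17.0000
seg 2 [103.9°–209.3°] uniform, h=12: θ=194.3° here. β=90.4, B=105.4. 12·90.4/105.4 = 10.2922 → s = 27.2922
radial distance = base radius + s = 50 + 27.2922 = 77.2922

77.2922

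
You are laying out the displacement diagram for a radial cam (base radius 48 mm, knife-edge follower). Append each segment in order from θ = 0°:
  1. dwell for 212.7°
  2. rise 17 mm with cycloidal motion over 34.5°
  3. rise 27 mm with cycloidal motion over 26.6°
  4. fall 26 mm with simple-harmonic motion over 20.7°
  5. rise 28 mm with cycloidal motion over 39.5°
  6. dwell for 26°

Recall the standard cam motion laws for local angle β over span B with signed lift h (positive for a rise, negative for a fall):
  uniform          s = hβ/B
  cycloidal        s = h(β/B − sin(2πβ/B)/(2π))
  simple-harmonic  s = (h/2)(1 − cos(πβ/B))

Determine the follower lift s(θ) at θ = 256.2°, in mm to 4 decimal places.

seg 1 [0°–212.7°] dwell: s stays 0.0000
seg 2 [212.7°–247.2°] cycloidal, h=17: full span → s += 17 → s = 17.0000
seg 3 [247.2°–273.8°] cycloidal, h=27: θ=256.2° here. β=9, B=26.6. 27·(0.3383 − sin(2π·0.3383)/(2π)) = 5.4834 → s = 22.4834

22.4834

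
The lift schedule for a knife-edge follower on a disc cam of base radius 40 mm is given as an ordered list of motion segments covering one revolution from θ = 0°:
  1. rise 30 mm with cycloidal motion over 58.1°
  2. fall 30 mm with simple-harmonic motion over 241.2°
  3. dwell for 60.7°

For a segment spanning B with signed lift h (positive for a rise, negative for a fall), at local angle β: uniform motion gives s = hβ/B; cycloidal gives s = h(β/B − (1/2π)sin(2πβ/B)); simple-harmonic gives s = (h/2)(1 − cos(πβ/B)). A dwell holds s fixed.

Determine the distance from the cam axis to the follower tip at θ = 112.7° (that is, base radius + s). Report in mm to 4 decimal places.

seg 1 [0°–58.1°] cycloidal, h=30: full span → s += 30 → s = 30.0000
seg 2 [58.1°–299.3°] simple-harmonic, h=-30: θ=112.7° here. β=54.6, B=241.2. -30/2·(1 − cos(π·0.2264)) = -3.6359 → s = 26.3641
radial distance = base radius + s = 40 + 26.3641 = 66.3641

66.3641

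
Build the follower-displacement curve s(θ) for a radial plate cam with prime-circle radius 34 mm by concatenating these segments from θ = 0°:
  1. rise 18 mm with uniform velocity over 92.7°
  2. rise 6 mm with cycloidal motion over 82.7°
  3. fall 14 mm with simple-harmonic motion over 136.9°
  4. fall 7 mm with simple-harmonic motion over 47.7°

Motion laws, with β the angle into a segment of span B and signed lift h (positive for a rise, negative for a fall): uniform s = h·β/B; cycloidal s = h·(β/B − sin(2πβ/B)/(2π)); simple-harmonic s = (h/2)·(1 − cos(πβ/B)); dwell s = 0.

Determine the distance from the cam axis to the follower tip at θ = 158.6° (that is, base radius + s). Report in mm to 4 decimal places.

seg 1 [0°–92.7°] uniform, h=18: full span → s += 18 → s = 18.0000
seg 2 [92.7°–175.4°] cycloidal, h=6: θ=158.6° here. β=65.9, B=82.7. 6·(0.7969 − sin(2π·0.7969)/(2π)) = 5.6950 → s = 23.6950
radial distance = base radius + s = 34 + 23.6950 = 57.6950

57.6950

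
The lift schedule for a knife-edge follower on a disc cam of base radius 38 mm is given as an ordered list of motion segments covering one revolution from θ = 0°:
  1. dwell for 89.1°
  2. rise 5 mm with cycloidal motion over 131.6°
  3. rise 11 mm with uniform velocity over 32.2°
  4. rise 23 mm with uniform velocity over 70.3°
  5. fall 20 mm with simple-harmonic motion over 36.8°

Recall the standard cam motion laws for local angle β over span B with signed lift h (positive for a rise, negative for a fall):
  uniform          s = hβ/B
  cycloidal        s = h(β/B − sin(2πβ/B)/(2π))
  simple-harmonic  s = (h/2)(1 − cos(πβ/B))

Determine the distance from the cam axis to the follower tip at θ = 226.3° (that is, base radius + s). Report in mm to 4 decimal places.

seg 1 [0°–89.1°] dwell: s stays 0.0000
seg 2 [89.1°–220.7°] cycloidal, h=5: full span → s += 5 → s = 5.0000
seg 3 [220.7°–252.9°] uniform, h=11: θ=226.3° here. β=5.6, B=32.2. 11·5.6/32.2 = 1.9130 → s = 6.9130
radial distance = base radius + s = 38 + 6.9130 = 44.9130

44.9130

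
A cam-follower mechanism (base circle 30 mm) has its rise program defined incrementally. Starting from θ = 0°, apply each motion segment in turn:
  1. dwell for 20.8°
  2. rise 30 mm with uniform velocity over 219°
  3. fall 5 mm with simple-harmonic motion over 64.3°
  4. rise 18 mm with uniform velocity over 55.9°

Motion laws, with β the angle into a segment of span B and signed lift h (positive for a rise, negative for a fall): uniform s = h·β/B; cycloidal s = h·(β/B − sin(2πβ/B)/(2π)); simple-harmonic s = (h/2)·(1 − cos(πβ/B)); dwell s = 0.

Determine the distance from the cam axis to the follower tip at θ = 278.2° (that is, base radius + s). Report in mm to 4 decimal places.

seg 1 [0°–20.8°] dwell: s stays 0.0000
seg 2 [20.8°–239.8°] uniform, h=30: full span → s += 30 → s = 30.0000
seg 3 [239.8°–304.1°] simple-harmonic, h=-5: θ=278.2° here. β=38.4, B=64.3. -5/2·(1 − cos(π·0.5972)) = -3.2516 → s = 26.7484
radial distance = base radius + s = 30 + 26.7484 = 56.7484

56.7484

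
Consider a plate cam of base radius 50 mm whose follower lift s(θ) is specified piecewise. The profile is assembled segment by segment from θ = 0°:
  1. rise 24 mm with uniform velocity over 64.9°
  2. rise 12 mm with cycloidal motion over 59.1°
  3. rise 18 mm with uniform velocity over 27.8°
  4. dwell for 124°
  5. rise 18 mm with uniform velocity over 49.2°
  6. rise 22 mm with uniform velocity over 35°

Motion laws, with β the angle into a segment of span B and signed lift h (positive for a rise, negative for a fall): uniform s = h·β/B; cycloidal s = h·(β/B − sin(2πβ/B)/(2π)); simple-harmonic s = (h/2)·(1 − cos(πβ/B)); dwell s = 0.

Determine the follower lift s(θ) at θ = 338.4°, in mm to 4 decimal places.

seg 1 [0°–64.9°] uniform, h=24: full span → s += 24 → s = 24.0000
seg 2 [64.9°–124°] cycloidal, h=12: full span → s += 12 → s = 36.0000
seg 3 [124°–151.8°] uniform, h=18: full span → s += 18 → s = 54.0000
seg 4 [151.8°–275.8°] dwell: s stays 54.0000
seg 5 [275.8°–325°] uniform, h=18: full span → s += 18 → s = 72.0000
seg 6 [325°–360°] uniform, h=22: θ=338.4° here. β=13.4, B=35. 22·13.4/35 = 8.4229 → s = 80.4229

80.4229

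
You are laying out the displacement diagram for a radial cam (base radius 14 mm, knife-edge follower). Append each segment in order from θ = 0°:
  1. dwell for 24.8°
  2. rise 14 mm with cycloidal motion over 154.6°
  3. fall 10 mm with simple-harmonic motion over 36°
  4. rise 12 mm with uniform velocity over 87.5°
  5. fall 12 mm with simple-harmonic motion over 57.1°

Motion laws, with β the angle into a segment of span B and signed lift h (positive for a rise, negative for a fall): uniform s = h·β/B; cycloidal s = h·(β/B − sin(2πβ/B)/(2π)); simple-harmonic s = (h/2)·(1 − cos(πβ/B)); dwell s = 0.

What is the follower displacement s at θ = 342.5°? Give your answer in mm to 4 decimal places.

seg 1 [0°–24.8°] dwell: s stays 0.0000
seg 2 [24.8°–179.4°] cycloidal, h=14: full span → s += 14 → s = 14.0000
seg 3 [179.4°–215.4°] simple-harmonic, h=-10: full span → s += -10 → s = 4.0000
seg 4 [215.4°–302.9°] uniform, h=12: full span → s += 12 → s = 16.0000
seg 5 [302.9°–360°] simple-harmonic, h=-12: θ=342.5° here. β=39.6, B=57.1. -12/2·(1 − cos(π·0.6935)) = -9.4272 → s = 6.5728

6.5728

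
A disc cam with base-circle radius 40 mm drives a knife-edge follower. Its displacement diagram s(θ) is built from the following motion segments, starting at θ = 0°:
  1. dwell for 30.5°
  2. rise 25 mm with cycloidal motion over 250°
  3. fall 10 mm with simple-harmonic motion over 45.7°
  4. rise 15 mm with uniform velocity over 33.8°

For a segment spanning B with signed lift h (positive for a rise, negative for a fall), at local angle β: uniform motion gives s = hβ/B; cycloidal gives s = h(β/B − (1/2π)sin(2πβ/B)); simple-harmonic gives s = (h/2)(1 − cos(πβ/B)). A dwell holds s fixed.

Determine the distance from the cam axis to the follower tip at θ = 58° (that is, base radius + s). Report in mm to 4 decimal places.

seg 1 [0°–30.5°] dwell: s stays 0.0000
seg 2 [30.5°–280.5°] cycloidal, h=25: θ=58° here. β=27.5, B=250. 25·(0.1100 − sin(2π·0.1100)/(2π)) = 0.2138 → s = 0.2138
radial distance = base radius + s = 40 + 0.2138 = 40.2138

40.2138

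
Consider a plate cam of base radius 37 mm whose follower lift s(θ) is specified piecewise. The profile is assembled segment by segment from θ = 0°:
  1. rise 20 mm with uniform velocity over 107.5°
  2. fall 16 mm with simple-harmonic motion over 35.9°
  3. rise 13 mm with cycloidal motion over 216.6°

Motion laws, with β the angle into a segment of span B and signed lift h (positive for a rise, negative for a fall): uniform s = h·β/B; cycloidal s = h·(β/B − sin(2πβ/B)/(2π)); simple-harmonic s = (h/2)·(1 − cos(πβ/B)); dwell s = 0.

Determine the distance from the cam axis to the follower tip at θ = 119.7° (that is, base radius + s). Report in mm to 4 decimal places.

seg 1 [0°–107.5°] uniform, h=20: full span → s += 20 → s = 20.0000
seg 2 [107.5°–143.4°] simple-harmonic, h=-16: θ=119.7° here. β=12.2, B=35.9. -16/2·(1 − cos(π·0.3398)) = -4.1423 → s = 15.8577
radial distance = base radius + s = 37 + 15.8577 = 52.8577

52.8577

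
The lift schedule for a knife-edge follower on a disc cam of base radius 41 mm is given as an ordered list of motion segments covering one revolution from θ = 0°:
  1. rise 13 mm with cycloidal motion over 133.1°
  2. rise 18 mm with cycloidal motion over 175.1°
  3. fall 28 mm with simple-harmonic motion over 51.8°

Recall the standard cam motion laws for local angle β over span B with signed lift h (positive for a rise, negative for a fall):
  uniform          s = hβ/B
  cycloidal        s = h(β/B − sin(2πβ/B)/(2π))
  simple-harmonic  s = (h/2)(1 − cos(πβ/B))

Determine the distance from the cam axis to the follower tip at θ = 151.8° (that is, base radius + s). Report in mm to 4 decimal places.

seg 1 [0°–133.1°] cycloidal, h=13: full span → s += 13 → s = 13.0000
seg 2 [133.1°–308.2°] cycloidal, h=18: θ=151.8° here. β=18.7, B=175.1. 18·(0.1068 − sin(2π·0.1068)/(2π)) = 0.1410 → s = 13.1410
radial distance = base radius + s = 41 + 13.1410 = 54.1410

54.1410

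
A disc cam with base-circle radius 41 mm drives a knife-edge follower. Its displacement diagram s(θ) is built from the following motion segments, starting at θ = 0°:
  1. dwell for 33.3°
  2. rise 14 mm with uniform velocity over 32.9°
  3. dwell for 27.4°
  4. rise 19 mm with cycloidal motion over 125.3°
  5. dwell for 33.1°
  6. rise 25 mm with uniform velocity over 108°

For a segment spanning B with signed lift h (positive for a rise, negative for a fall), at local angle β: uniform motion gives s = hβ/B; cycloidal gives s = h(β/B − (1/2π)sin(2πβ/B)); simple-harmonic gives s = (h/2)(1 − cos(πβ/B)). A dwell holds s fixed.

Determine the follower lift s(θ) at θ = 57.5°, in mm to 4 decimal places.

seg 1 [0°–33.3°] dwell: s stays 0.0000
seg 2 [33.3°–66.2°] uniform, h=14: θ=57.5° here. β=24.2, B=32.9. 14·24.2/32.9 = 10.2979 → s = 10.2979

10.2979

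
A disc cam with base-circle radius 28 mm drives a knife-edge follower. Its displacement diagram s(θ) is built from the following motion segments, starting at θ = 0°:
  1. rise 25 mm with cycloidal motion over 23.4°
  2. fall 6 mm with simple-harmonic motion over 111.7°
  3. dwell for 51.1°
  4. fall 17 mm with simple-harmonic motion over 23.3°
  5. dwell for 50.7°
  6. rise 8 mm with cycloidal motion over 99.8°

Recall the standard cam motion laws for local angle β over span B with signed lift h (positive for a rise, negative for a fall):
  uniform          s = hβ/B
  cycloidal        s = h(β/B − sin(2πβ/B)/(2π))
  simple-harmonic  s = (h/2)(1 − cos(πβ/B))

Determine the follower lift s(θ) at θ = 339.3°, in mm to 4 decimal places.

seg 1 [0°–23.4°] cycloidal, h=25: full span → s += 25 → s = 25.0000
seg 2 [23.4°–135.1°] simple-harmonic, h=-6: full span → s += -6 → s = 19.0000
seg 3 [135.1°–186.2°] dwell: s stays 19.0000
seg 4 [186.2°–209.5°] simple-harmonic, h=-17: full span → s += -17 → s = 2.0000
seg 5 [209.5°–260.2°] dwell: s stays 2.0000
seg 6 [260.2°–360°] cycloidal, h=8: θ=339.3° here. β=79.1, B=99.8. 8·(0.7926 − sin(2π·0.7926)/(2π)) = 7.5686 → s = 9.5686

9.5686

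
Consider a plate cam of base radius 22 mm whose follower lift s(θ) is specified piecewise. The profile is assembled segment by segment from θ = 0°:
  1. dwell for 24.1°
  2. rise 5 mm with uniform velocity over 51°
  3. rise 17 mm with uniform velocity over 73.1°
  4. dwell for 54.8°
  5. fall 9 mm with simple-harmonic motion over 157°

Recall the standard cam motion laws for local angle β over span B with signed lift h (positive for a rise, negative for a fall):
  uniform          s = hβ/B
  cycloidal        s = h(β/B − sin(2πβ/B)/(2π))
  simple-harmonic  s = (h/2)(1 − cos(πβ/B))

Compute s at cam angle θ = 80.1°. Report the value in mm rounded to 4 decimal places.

seg 1 [0°–24.1°] dwell: s stays 0.0000
seg 2 [24.1°–75.1°] uniform, h=5: full span → s += 5 → s = 5.0000
seg 3 [75.1°–148.2°] uniform, h=17: θ=80.1° here. β=5, B=73.1. 17·5/73.1 = 1.1628 → s = 6.1628

6.1628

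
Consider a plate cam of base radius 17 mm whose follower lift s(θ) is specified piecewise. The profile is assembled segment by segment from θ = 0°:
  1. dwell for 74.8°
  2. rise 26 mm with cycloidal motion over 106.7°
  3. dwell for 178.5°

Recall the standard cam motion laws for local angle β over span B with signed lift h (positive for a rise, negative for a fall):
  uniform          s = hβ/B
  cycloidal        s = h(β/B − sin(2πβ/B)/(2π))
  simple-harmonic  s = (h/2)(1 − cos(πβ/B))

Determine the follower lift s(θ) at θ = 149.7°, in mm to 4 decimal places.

seg 1 [0°–74.8°] dwell: s stays 0.0000
seg 2 [74.8°–181.5°] cycloidal, h=26: θ=149.7° here. β=74.9, B=106.7. 26·(0.7020 − sin(2π·0.7020)/(2π)) = 22.2022 → s = 22.2022

22.2022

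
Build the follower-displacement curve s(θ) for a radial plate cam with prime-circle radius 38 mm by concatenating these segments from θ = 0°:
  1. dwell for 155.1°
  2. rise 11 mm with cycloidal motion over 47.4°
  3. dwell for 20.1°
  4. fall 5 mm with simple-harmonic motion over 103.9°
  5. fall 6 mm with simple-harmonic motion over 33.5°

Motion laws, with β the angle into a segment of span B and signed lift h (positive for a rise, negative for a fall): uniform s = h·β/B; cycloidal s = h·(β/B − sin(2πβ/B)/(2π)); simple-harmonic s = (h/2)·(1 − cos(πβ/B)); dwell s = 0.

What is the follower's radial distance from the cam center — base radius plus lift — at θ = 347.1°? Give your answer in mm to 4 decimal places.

seg 1 [0°–155.1°] dwell: s stays 0.0000
seg 2 [155.1°–202.5°] cycloidal, h=11: full span → s += 11 → s = 11.0000
seg 3 [202.5°–222.6°] dwell: s stays 11.0000
seg 4 [222.6°–326.5°] simple-harmonic, h=-5: full span → s += -5 → s = 6.0000
seg 5 [326.5°–360°] simple-harmonic, h=-6: θ=347.1° here. β=20.6, B=33.5. -6/2·(1 − cos(π·0.6149)) = -4.0598 → s = 1.9402
radial distance = base radius + s = 38 + 1.9402 = 39.9402

39.9402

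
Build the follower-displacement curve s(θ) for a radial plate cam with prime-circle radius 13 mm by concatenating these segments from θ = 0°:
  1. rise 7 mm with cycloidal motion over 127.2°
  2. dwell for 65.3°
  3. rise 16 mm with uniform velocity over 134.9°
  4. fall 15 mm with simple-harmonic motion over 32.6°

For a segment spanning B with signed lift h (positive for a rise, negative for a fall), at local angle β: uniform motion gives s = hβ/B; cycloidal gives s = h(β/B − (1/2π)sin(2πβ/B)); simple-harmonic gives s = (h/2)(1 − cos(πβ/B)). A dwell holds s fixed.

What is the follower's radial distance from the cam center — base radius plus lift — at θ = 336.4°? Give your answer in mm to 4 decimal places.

seg 1 [0°–127.2°] cycloidal, h=7: full span → s += 7 → s = 7.0000
seg 2 [127.2°–192.5°] dwell: s stays 7.0000
seg 3 [192.5°–327.4°] uniform, h=16: full span → s += 16 → s = 23.0000
seg 4 [327.4°–360°] simple-harmonic, h=-15: θ=336.4° here. β=9, B=32.6. -15/2·(1 − cos(π·0.2761)) = -2.6484 → s = 20.3516
radial distance = base radius + s = 13 + 20.3516 = 33.3516

33.3516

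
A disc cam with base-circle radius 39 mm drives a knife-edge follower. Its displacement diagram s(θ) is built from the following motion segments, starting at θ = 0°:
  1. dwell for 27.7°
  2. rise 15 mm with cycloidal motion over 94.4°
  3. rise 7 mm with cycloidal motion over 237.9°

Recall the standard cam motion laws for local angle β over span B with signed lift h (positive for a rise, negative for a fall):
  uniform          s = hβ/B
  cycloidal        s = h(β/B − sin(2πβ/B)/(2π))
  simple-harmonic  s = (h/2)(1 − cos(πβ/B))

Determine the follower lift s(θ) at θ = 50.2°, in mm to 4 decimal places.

seg 1 [0°–27.7°] dwell: s stays 0.0000
seg 2 [27.7°–122.1°] cycloidal, h=15: θ=50.2° here. β=22.5, B=94.4. 15·(0.2383 − sin(2π·0.2383)/(2π)) = 1.1943 → s = 1.1943

1.1943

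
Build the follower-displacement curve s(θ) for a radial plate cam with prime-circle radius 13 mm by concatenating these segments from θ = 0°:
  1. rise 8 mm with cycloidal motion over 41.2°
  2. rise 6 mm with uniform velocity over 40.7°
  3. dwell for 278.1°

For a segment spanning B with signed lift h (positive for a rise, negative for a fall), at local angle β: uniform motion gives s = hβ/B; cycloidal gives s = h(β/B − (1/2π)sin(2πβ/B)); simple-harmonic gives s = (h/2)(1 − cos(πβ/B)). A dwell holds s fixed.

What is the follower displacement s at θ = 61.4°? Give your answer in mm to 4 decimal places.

seg 1 [0°–41.2°] cycloidal, h=8: full span → s += 8 → s = 8.0000
seg 2 [41.2°–81.9°] uniform, h=6: θ=61.4° here. β=20.2, B=40.7. 6·20.2/40.7 = 2.9779 → s = 10.9779

10.9779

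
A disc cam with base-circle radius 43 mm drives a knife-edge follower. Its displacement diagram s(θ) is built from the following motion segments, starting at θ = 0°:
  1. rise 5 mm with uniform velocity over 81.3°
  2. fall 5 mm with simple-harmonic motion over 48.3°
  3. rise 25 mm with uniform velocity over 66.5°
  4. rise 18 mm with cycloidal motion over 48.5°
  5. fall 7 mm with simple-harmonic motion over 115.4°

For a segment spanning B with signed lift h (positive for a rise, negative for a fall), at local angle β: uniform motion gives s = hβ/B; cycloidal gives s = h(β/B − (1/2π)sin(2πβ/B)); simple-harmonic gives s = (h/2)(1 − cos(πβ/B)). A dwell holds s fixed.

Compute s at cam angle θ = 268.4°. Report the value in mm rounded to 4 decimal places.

seg 1 [0°–81.3°] uniform, h=5: full span → s += 5 → s = 5.0000
seg 2 [81.3°–129.6°] simple-harmonic, h=-5: full span → s += -5 → s = 0.0000
seg 3 [129.6°–196.1°] uniform, h=25: full span → s += 25 → s = 25.0000
seg 4 [196.1°–244.6°] cycloidal, h=18: full span → s += 18 → s = 43.0000
seg 5 [244.6°–360°] simple-harmonic, h=-7: θ=268.4° here. β=23.8, B=115.4. -7/2·(1 − cos(π·0.2062)) = -0.7093 → s = 42.2907

42.2907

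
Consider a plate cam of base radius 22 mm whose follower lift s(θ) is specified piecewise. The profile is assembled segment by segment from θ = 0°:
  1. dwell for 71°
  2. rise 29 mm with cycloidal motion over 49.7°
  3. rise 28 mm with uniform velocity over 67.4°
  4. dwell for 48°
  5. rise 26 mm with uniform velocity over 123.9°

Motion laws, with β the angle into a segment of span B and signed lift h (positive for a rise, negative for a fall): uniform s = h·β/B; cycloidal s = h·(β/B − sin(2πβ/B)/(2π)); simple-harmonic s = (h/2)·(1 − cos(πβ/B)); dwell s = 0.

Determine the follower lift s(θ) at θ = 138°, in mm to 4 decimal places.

seg 1 [0°–71°] dwell: s stays 0.0000
seg 2 [71°–120.7°] cycloidal, h=29: full span → s += 29 → s = 29.0000
seg 3 [120.7°–188.1°] uniform, h=28: θ=138° here. β=17.3, B=67.4. 28·17.3/67.4 = 7.1869 → s = 36.1869

36.1869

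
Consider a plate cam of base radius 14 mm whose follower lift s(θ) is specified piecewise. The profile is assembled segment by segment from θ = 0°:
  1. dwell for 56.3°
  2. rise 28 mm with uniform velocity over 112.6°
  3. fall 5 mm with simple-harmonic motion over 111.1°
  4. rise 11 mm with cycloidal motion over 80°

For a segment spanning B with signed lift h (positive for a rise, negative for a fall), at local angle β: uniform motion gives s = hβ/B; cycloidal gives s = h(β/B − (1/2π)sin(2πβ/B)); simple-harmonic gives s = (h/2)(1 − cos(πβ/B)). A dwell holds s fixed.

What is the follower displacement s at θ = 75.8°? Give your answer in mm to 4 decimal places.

seg 1 [0°–56.3°] dwell: s stays 0.0000
seg 2 [56.3°–168.9°] uniform, h=28: θ=75.8° here. β=19.5, B=112.6. 28·19.5/112.6 = 4.8490 → s = 4.8490

4.8490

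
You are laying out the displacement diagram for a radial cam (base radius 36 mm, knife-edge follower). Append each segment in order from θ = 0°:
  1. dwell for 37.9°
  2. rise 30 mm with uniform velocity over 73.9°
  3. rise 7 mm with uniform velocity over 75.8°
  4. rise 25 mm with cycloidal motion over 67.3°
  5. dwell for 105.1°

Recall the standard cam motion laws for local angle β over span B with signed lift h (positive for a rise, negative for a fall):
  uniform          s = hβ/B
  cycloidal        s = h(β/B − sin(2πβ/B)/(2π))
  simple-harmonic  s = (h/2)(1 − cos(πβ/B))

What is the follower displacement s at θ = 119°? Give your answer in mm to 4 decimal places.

seg 1 [0°–37.9°] dwell: s stays 0.0000
seg 2 [37.9°–111.8°] uniform, h=30: full span → s += 30 → s = 30.0000
seg 3 [111.8°–187.6°] uniform, h=7: θ=119° here. β=7.2, B=75.8. 7·7.2/75.8 = 0.6649 → s = 30.6649

30.6649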